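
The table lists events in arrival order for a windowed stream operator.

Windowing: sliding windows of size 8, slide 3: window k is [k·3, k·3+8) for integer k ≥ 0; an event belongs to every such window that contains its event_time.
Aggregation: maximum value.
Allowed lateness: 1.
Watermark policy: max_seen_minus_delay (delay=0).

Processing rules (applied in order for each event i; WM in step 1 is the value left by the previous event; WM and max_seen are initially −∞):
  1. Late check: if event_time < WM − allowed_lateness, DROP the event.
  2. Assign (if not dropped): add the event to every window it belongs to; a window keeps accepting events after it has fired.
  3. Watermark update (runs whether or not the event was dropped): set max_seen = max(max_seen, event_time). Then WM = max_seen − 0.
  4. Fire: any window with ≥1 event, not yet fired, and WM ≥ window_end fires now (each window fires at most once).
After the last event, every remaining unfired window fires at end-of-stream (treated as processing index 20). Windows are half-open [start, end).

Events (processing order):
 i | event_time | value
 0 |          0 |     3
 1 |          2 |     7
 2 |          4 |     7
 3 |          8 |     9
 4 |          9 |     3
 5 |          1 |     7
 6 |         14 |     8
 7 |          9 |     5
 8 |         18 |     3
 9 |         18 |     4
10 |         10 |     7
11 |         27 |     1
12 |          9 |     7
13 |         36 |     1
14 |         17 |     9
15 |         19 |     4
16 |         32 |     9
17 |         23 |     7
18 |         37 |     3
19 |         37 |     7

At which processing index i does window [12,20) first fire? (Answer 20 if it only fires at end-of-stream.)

i=0 t=0 v=3: → [0,8); WM=0
i=1 t=2 v=7: → [0,8); WM=2
i=2 t=4 v=7: → [3,11),[0,8); WM=4
i=3 t=8 v=9: → [6,14),[3,11); WM=8; [0,8) fires=7
i=4 t=9 v=3: → [9,17),[6,14),[3,11); WM=9
i=5 t=1 v=7: DROP (t<9-1); WM=9
i=6 t=14 v=8: → [12,20),[9,17); WM=14; [3,11) fires=9 [6,14) fires=9
i=7 t=9 v=5: DROP (t<14-1); WM=14
i=8 t=18 v=3: → [18,26),[15,23),[12,20); WM=18; [9,17) fires=8
i=9 t=18 v=4: → [18,26),[15,23),[12,20); WM=18
i=10 t=10 v=7: DROP (t<18-1); WM=18
i=11 t=27 v=1: → [27,35),[24,32),[21,29); WM=27; [12,20) fires=8 [15,23) fires=4 [18,26) fires=4
i=12 t=9 v=7: DROP (t<27-1); WM=27
i=13 t=36 v=1: → [36,44),[33,41),[30,38); WM=36; [21,29) fires=1 [24,32) fires=1 [27,35) fires=1
i=14 t=17 v=9: DROP (t<36-1); WM=36
i=15 t=19 v=4: DROP (t<36-1); WM=36
i=16 t=32 v=9: DROP (t<36-1); WM=36
i=17 t=23 v=7: DROP (t<36-1); WM=36
i=18 t=37 v=3: → [36,44),[33,41),[30,38); WM=37
i=19 t=37 v=7: → [36,44),[33,41),[30,38); WM=37

11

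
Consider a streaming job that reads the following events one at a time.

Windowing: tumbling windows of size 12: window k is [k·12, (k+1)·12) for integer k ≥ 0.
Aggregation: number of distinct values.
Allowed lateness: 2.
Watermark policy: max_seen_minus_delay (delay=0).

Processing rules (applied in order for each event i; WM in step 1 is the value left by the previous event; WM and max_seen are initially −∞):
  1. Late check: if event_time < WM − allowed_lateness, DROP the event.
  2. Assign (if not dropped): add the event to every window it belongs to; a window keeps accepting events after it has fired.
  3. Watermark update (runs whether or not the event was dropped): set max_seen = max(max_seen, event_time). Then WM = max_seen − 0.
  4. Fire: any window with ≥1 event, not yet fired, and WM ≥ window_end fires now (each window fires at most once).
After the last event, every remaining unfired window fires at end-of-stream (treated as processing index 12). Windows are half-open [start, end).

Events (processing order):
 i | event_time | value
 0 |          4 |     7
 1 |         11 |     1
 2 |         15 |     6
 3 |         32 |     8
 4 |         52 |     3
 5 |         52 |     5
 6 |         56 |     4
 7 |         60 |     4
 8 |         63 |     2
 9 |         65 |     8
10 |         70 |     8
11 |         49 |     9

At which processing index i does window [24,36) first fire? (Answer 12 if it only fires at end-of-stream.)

i=0 t=4 v=7: → [0,12); WM=4
i=1 t=11 v=1: → [0,12); WM=11
i=2 t=15 v=6: → [12,24); WM=15; [0,12) fires=2
i=3 t=32 v=8: → [24,36); WM=32; [12,24) fires=1
i=4 t=52 v=3: → [48,60); WM=52; [24,36) fires=1
i=5 t=52 v=5: → [48,60); WM=52
i=6 t=56 v=4: → [48,60); WM=56
i=7 t=60 v=4: → [60,72); WM=60; [48,60) fires=3
i=8 t=63 v=2: → [60,72); WM=63
i=9 t=65 v=8: → [60,72); WM=65
i=10 t=70 v=8: → [60,72); WM=70
i=11 t=49 v=9: DROP (t<70-2); WM=70

4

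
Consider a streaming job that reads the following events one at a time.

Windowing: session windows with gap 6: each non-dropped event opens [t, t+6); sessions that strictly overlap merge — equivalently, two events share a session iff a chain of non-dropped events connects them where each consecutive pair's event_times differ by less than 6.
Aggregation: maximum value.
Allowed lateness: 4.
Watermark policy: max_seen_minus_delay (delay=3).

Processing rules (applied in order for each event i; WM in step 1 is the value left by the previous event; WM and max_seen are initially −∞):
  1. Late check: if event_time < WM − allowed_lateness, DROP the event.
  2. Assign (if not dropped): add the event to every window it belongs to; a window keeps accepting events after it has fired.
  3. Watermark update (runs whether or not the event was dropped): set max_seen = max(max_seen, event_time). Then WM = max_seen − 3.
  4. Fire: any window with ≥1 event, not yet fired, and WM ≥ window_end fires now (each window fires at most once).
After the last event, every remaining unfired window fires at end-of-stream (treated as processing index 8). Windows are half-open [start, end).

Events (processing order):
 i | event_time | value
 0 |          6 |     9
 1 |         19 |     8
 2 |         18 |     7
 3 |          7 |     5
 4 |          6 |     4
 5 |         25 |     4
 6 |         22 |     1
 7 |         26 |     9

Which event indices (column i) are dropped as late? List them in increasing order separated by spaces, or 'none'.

i=0 t=6 v=9: → [6,12); WM=3
i=1 t=19 v=8: → [19,25); WM=16
i=2 t=18 v=7: → [18,25); WM=16
i=3 t=7 v=5: DROP (t<16-4); WM=16
i=4 t=6 v=4: DROP (t<16-4); WM=16
i=5 t=25 v=4: → [25,31); WM=22
i=6 t=22 v=1: → [18,31); WM=22
i=7 t=26 v=9: → [18,32); WM=23

3 4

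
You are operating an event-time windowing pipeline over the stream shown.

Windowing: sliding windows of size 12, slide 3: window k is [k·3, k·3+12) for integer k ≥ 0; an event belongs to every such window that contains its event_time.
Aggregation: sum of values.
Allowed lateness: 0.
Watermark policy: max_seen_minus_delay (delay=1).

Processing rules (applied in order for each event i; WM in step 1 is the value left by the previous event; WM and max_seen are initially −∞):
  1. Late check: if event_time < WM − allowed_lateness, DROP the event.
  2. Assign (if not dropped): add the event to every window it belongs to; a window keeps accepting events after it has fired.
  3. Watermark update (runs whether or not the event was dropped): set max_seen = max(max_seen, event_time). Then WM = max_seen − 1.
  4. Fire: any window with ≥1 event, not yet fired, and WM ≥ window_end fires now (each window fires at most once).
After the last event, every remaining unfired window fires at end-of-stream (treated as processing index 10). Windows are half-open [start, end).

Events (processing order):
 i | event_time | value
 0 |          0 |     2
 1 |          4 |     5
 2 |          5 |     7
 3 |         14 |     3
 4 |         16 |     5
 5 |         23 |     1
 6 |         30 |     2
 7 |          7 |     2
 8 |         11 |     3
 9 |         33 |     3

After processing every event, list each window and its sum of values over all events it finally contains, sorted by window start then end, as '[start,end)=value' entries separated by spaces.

i=0 t=0 v=2: → [0,12); WM=-1
i=1 t=4 v=5: → [3,15),[0,12); WM=3
i=2 t=5 v=7: → [3,15),[0,12); WM=4
i=3 t=14 v=3: → [12,24),[9,21),[6,18),[3,15); WM=13; [0,12) fires=14
i=4 t=16 v=5: → [15,27),[12,24),[9,21),[6,18); WM=15; [3,15) fires=15
i=5 t=23 v=1: → [21,33),[18,30),[15,27),[12,24); WM=22; [6,18) fires=8 [9,21) fires=8
i=6 t=30 v=2: → [30,42),[27,39),[24,36),[21,33); WM=29; [12,24) fires=9 [15,27) fires=6
i=7 t=7 v=2: DROP (t<29-0); WM=29
i=8 t=11 v=3: DROP (t<29-0); WM=29
i=9 t=33 v=3: → [33,45),[30,42),[27,39),[24,36); WM=32; [18,30) fires=1

[0,12)=14 [3,15)=15 [6,18)=8 [9,21)=8 [12,24)=9 [15,27)=6 [18,30)=1 [21,33)=3 [24,36)=5 [27,39)=5 [30,42)=5 [33,45)=3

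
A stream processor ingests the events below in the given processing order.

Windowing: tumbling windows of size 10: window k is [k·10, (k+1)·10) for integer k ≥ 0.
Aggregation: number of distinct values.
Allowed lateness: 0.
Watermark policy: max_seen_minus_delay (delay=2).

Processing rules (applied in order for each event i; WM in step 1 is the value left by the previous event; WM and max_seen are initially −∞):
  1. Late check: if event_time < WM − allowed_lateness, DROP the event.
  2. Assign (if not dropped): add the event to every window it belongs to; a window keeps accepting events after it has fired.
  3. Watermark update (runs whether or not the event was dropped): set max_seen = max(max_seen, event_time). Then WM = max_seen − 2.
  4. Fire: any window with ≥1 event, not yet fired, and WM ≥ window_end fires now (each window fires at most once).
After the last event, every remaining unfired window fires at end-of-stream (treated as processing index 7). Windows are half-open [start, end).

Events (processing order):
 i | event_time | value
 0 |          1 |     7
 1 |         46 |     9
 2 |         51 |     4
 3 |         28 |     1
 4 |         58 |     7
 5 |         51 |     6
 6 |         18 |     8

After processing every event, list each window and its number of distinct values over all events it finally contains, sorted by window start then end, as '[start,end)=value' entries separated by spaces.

[0,10)=1 [40,50)=1 [50,60)=2

i=0 t=1 v=7: → [0,10); WM=-1
i=1 t=46 v=9: → [40,50); WM=44; [0,10) fires=1
i=2 t=51 v=4: → [50,60); WM=49
i=3 t=28 v=1: DROP (t<49-0); WM=49
i=4 t=58 v=7: → [50,60); WM=56; [40,50) fires=1
i=5 t=51 v=6: DROP (t<56-0); WM=56
i=6 t=18 v=8: DROP (t<56-0); WM=56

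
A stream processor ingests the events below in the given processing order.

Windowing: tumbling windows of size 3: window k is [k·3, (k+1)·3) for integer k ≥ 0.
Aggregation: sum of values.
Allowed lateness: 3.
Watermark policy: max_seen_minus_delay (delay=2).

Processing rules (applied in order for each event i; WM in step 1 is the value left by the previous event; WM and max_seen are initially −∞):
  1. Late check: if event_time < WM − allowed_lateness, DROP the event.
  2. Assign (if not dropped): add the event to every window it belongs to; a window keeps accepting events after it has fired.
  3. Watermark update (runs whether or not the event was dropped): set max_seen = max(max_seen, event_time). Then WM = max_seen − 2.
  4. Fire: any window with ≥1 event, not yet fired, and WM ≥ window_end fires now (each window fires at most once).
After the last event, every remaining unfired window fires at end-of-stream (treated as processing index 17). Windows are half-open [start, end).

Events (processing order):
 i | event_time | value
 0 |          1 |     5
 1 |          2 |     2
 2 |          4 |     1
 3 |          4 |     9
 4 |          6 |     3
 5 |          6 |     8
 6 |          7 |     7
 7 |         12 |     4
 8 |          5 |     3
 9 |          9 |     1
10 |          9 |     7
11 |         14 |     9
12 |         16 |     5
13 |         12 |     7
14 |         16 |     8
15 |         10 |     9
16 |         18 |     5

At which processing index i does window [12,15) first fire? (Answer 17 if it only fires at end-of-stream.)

i=0 t=1 v=5: → [0,3); WM=-1
i=1 t=2 v=2: → [0,3); WM=0
i=2 t=4 v=1: → [3,6); WM=2
i=3 t=4 v=9: → [3,6); WM=2
i=4 t=6 v=3: → [6,9); WM=4; [0,3) fires=7
i=5 t=6 v=8: → [6,9); WM=4
i=6 t=7 v=7: → [6,9); WM=5
i=7 t=12 v=4: → [12,15); WM=10; [3,6) fires=10 [6,9) fires=18
i=8 t=5 v=3: DROP (t<10-3); WM=10
i=9 t=9 v=1: → [9,12); WM=10
i=10 t=9 v=7: → [9,12); WM=10
i=11 t=14 v=9: → [12,15); WM=12; [9,12) fires=8
i=12 t=16 v=5: → [15,18); WM=14
i=13 t=12 v=7: → [12,15); WM=14
i=14 t=16 v=8: → [15,18); WM=14
i=15 t=10 v=9: DROP (t<14-3); WM=14
i=16 t=18 v=5: → [18,21); WM=16; [12,15) fires=20

16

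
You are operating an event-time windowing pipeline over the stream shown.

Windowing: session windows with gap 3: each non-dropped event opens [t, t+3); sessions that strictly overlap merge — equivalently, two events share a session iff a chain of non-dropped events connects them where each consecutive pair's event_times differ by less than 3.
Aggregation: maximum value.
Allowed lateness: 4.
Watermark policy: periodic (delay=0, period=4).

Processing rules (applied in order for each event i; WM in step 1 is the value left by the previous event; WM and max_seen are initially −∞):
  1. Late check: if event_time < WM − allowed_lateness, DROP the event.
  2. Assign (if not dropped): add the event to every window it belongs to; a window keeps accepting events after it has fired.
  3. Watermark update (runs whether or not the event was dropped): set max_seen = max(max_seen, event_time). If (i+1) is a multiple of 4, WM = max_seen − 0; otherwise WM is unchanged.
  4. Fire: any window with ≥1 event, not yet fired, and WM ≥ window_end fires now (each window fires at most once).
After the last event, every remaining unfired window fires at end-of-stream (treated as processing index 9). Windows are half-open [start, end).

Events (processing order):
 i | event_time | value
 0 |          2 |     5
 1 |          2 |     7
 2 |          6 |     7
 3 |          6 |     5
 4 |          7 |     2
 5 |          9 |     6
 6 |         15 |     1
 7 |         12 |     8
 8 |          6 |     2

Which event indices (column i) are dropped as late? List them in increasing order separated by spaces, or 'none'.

8

i=0 t=2 v=5: → [2,5); WM=−∞
i=1 t=2 v=7: → [2,5); WM=−∞
i=2 t=6 v=7: → [6,9); WM=−∞
i=3 t=6 v=5: → [6,9); WM=6
i=4 t=7 v=2: → [6,10); WM=6
i=5 t=9 v=6: → [6,12); WM=6
i=6 t=15 v=1: → [15,18); WM=6
i=7 t=12 v=8: → [12,15); WM=15
i=8 t=6 v=2: DROP (t<15-4); WM=15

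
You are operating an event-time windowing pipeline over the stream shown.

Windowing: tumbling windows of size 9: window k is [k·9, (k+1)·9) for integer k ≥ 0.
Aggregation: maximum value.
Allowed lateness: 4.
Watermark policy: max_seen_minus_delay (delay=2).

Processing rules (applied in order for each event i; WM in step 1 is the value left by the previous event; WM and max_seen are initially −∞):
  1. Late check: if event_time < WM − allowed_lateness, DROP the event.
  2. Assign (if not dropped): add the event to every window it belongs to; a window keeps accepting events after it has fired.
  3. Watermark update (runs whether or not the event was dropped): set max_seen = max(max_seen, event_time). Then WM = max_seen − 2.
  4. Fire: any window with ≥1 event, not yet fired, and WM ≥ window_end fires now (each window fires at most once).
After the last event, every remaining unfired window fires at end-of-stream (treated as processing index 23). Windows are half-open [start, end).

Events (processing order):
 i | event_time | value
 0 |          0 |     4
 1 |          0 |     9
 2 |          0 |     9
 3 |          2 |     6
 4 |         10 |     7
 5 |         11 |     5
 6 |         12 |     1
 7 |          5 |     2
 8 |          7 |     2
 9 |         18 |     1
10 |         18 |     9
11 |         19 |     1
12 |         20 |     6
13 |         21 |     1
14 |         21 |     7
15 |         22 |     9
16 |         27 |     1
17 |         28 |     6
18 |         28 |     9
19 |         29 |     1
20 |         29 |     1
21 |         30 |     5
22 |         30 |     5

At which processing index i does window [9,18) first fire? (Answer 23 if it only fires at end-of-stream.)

i=0 t=0 v=4: → [0,9); WM=-2
i=1 t=0 v=9: → [0,9); WM=-2
i=2 t=0 v=9: → [0,9); WM=-2
i=3 t=2 v=6: → [0,9); WM=0
i=4 t=10 v=7: → [9,18); WM=8
i=5 t=11 v=5: → [9,18); WM=9; [0,9) fires=9
i=6 t=12 v=1: → [9,18); WM=10
i=7 t=5 v=2: DROP (t<10-4); WM=10
i=8 t=7 v=2: → [0,9); WM=10
i=9 t=18 v=1: → [18,27); WM=16
i=10 t=18 v=9: → [18,27); WM=16
i=11 t=19 v=1: → [18,27); WM=17
i=12 t=20 v=6: → [18,27); WM=18; [9,18) fires=7
i=13 t=21 v=1: → [18,27); WM=19
i=14 t=21 v=7: → [18,27); WM=19
i=15 t=22 v=9: → [18,27); WM=20
i=16 t=27 v=1: → [27,36); WM=25
i=17 t=28 v=6: → [27,36); WM=26
i=18 t=28 v=9: → [27,36); WM=26
i=19 t=29 v=1: → [27,36); WM=27; [18,27) fires=9
i=20 t=29 v=1: → [27,36); WM=27
i=21 t=30 v=5: → [27,36); WM=28
i=22 t=30 v=5: → [27,36); WM=28

12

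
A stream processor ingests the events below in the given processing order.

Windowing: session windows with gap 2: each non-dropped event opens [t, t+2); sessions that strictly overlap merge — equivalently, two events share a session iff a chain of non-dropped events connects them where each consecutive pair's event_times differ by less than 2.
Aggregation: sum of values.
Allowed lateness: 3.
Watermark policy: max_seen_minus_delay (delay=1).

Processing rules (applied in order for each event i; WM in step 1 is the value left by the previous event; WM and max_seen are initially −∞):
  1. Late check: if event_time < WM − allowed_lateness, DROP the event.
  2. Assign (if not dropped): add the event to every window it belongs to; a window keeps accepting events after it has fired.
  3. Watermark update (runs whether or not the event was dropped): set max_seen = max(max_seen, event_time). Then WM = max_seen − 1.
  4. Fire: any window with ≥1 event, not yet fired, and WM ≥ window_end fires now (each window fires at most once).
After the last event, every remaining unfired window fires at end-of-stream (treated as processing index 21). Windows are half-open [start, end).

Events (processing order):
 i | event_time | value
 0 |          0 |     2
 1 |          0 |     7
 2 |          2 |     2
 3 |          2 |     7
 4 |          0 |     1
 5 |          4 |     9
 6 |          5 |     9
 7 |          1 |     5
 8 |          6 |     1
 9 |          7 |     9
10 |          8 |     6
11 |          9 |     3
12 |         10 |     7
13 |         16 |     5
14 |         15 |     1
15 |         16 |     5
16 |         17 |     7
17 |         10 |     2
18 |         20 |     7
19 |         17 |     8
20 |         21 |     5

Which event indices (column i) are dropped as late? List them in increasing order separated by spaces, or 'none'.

17

i=0 t=0 v=2: → [0,2); WM=-1
i=1 t=0 v=7: → [0,2); WM=-1
i=2 t=2 v=2: → [2,4); WM=1
i=3 t=2 v=7: → [2,4); WM=1
i=4 t=0 v=1: → [0,2); WM=1
i=5 t=4 v=9: → [4,6); WM=3
i=6 t=5 v=9: → [4,7); WM=4
i=7 t=1 v=5: → [0,4); WM=4
i=8 t=6 v=1: → [4,8); WM=5
i=9 t=7 v=9: → [4,9); WM=6
i=10 t=8 v=6: → [4,10); WM=7
i=11 t=9 v=3: → [4,11); WM=8
i=12 t=10 v=7: → [4,12); WM=9
i=13 t=16 v=5: → [16,18); WM=15
i=14 t=15 v=1: → [15,18); WM=15
i=15 t=16 v=5: → [15,18); WM=15
i=16 t=17 v=7: → [15,19); WM=16
i=17 t=10 v=2: DROP (t<16-3); WM=16
i=18 t=20 v=7: → [20,22); WM=19
i=19 t=17 v=8: → [15,19); WM=19
i=20 t=21 v=5: → [20,23); WM=20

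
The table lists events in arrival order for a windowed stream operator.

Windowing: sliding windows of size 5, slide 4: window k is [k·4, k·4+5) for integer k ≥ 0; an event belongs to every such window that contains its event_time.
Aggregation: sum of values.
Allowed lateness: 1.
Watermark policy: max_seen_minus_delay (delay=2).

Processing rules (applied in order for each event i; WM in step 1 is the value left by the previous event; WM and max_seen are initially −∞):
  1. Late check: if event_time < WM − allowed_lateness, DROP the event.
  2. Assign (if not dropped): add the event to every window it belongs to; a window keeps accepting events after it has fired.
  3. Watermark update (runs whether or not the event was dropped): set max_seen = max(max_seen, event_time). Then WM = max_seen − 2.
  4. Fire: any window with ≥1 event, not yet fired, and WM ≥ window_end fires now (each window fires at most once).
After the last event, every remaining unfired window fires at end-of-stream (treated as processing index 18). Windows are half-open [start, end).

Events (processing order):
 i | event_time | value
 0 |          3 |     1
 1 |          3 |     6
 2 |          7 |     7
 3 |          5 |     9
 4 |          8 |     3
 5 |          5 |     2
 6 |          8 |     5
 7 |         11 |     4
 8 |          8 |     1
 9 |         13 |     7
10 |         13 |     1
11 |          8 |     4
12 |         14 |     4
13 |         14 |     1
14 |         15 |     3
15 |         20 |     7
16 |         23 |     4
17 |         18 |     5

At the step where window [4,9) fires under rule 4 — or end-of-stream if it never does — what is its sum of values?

26

i=0 t=3 v=1: → [0,5); WM=1
i=1 t=3 v=6: → [0,5); WM=1
i=2 t=7 v=7: → [4,9); WM=5; [0,5) fires=7
i=3 t=5 v=9: → [4,9); WM=5
i=4 t=8 v=3: → [8,13),[4,9); WM=6
i=5 t=5 v=2: → [4,9); WM=6
i=6 t=8 v=5: → [8,13),[4,9); WM=6
i=7 t=11 v=4: → [8,13); WM=9; [4,9) fires=26
i=8 t=8 v=1: → [8,13),[4,9); WM=9
i=9 t=13 v=7: → [12,17); WM=11
i=10 t=13 v=1: → [12,17); WM=11
i=11 t=8 v=4: DROP (t<11-1); WM=11
i=12 t=14 v=4: → [12,17); WM=12
i=13 t=14 v=1: → [12,17); WM=12
i=14 t=15 v=3: → [12,17); WM=13; [8,13) fires=13
i=15 t=20 v=7: → [20,25),[16,21); WM=18; [12,17) fires=16
i=16 t=23 v=4: → [20,25); WM=21; [16,21) fires=7
i=17 t=18 v=5: DROP (t<21-1); WM=21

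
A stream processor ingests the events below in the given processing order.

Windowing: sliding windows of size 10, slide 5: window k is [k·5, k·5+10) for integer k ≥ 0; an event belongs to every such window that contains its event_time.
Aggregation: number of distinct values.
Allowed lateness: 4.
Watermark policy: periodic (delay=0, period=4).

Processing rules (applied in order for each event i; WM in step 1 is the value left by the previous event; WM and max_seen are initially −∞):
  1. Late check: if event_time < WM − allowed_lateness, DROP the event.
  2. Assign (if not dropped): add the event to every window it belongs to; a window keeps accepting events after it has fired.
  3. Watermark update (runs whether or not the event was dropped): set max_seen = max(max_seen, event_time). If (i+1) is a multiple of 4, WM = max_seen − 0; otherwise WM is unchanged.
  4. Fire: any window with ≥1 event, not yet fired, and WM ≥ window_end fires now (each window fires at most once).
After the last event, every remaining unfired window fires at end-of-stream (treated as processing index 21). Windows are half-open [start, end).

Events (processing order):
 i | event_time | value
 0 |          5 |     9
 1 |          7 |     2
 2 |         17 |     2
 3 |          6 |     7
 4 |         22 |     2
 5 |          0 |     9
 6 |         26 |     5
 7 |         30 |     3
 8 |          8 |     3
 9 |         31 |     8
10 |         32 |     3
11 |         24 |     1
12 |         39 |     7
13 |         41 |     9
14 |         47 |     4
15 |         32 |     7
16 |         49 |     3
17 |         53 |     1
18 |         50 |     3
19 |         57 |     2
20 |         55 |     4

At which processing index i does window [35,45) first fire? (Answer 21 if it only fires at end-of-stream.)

15

i=0 t=5 v=9: → [5,15),[0,10); WM=−∞
i=1 t=7 v=2: → [5,15),[0,10); WM=−∞
i=2 t=17 v=2: → [15,25),[10,20); WM=−∞
i=3 t=6 v=7: → [5,15),[0,10); WM=17; [0,10) fires=3 [5,15) fires=3
i=4 t=22 v=2: → [20,30),[15,25); WM=17
i=5 t=0 v=9: DROP (t<17-4); WM=17
i=6 t=26 v=5: → [25,35),[20,30); WM=17
i=7 t=30 v=3: → [30,40),[25,35); WM=30; [10,20) fires=1 [15,25) fires=1 [20,30) fires=2
i=8 t=8 v=3: DROP (t<30-4); WM=30
i=9 t=31 v=8: → [30,40),[25,35); WM=30
i=10 t=32 v=3: → [30,40),[25,35); WM=30
i=11 t=24 v=1: DROP (t<30-4); WM=32
i=12 t=39 v=7: → [35,45),[30,40); WM=32
i=13 t=41 v=9: → [40,50),[35,45); WM=32
i=14 t=47 v=4: → [45,55),[40,50); WM=32
i=15 t=32 v=7: → [30,40),[25,35); WM=47; [25,35) fires=4 [30,40) fires=3 [35,45) fires=2
i=16 t=49 v=3: → [45,55),[40,50); WM=47
i=17 t=53 v=1: → [50,60),[45,55); WM=47
i=18 t=50 v=3: → [50,60),[45,55); WM=47
i=19 t=57 v=2: → [55,65),[50,60); WM=57; [40,50) fires=3 [45,55) fires=3
i=20 t=55 v=4: → [55,65),[50,60); WM=57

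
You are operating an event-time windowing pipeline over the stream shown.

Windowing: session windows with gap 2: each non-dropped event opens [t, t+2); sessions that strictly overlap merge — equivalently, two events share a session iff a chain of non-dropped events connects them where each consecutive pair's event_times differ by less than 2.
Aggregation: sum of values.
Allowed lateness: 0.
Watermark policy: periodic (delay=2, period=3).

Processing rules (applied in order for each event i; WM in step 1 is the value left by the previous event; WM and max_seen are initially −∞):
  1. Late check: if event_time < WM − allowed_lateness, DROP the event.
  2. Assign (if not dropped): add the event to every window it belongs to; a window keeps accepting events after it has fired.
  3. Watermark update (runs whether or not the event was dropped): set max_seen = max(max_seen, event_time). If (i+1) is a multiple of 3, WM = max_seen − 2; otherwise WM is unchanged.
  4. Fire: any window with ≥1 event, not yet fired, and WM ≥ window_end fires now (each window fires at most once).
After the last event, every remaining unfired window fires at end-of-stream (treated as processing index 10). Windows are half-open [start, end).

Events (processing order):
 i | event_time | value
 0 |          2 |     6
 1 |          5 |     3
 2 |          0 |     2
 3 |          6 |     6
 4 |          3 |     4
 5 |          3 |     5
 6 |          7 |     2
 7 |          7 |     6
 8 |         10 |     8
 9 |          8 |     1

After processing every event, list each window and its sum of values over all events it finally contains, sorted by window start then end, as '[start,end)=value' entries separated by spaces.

i=0 t=2 v=6: → [2,4); WM=−∞
i=1 t=5 v=3: → [5,7); WM=−∞
i=2 t=0 v=2: → [0,2); WM=3
i=3 t=6 v=6: → [5,8); WM=3
i=4 t=3 v=4: → [2,5); WM=3
i=5 t=3 v=5: → [2,5); WM=4
i=6 t=7 v=2: → [5,9); WM=4
i=7 t=7 v=6: → [5,9); WM=4
i=8 t=10 v=8: → [10,12); WM=8
i=9 t=8 v=1: → [5,10); WM=8

[0,2)=2 [2,5)=15 [5,10)=18 [10,12)=8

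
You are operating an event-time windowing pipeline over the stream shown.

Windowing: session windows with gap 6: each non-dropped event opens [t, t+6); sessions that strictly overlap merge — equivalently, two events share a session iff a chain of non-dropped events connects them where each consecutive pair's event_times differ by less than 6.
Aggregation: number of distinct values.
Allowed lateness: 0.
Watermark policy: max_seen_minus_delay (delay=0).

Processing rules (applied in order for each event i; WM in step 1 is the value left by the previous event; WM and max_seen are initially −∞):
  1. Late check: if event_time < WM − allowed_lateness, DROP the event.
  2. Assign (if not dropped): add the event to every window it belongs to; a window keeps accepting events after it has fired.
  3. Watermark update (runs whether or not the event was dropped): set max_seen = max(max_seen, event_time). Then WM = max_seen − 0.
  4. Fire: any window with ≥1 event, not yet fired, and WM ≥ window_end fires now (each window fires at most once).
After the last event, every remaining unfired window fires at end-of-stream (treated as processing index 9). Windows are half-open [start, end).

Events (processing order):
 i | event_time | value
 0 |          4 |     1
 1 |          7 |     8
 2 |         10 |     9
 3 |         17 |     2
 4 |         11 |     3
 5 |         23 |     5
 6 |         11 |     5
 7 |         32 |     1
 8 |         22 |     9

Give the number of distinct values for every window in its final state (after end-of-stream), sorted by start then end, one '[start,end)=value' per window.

i=0 t=4 v=1: → [4,10); WM=4
i=1 t=7 v=8: → [4,13); WM=7
i=2 t=10 v=9: → [4,16); WM=10
i=3 t=17 v=2: → [17,23); WM=17
i=4 t=11 v=3: DROP (t<17-0); WM=17
i=5 t=23 v=5: → [23,29); WM=23
i=6 t=11 v=5: DROP (t<23-0); WM=23
i=7 t=32 v=1: → [32,38); WM=32
i=8 t=22 v=9: DROP (t<32-0); WM=32

[4,16)=3 [17,23)=1 [23,29)=1 [32,38)=1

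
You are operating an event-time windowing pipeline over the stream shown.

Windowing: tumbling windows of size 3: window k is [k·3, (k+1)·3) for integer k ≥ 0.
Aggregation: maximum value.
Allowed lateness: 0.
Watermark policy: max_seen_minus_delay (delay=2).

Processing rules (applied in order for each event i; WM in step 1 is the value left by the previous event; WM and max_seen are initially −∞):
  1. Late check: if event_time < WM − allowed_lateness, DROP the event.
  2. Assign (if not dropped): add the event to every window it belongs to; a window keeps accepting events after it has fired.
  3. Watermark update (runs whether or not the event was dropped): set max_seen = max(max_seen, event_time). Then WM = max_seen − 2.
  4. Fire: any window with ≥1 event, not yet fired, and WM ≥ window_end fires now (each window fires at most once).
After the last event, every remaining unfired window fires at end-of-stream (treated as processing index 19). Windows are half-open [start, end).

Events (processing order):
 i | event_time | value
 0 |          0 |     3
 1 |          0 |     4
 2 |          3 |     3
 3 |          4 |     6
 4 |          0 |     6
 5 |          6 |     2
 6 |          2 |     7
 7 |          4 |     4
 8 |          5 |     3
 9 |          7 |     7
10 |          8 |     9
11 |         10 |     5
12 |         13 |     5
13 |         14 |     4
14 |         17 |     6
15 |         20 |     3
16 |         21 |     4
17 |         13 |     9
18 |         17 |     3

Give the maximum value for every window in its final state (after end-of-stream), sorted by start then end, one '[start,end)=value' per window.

i=0 t=0 v=3: → [0,3); WM=-2
i=1 t=0 v=4: → [0,3); WM=-2
i=2 t=3 v=3: → [3,6); WM=1
i=3 t=4 v=6: → [3,6); WM=2
i=4 t=0 v=6: DROP (t<2-0); WM=2
i=5 t=6 v=2: → [6,9); WM=4; [0,3) fires=4
i=6 t=2 v=7: DROP (t<4-0); WM=4
i=7 t=4 v=4: → [3,6); WM=4
i=8 t=5 v=3: → [3,6); WM=4
i=9 t=7 v=7: → [6,9); WM=5
i=10 t=8 v=9: → [6,9); WM=6; [3,6) fires=6
i=11 t=10 v=5: → [9,12); WM=8
i=12 t=13 v=5: → [12,15); WM=11; [6,9) fires=9
i=13 t=14 v=4: → [12,15); WM=12; [9,12) fires=5
i=14 t=17 v=6: → [15,18); WM=15; [12,15) fires=5
i=15 t=20 v=3: → [18,21); WM=18; [15,18) fires=6
i=16 t=21 v=4: → [21,24); WM=19
i=17 t=13 v=9: DROP (t<19-0); WM=19
i=18 t=17 v=3: DROP (t<19-0); WM=19

[0,3)=4 [3,6)=6 [6,9)=9 [9,12)=5 [12,15)=5 [15,18)=6 [18,21)=3 [21,24)=4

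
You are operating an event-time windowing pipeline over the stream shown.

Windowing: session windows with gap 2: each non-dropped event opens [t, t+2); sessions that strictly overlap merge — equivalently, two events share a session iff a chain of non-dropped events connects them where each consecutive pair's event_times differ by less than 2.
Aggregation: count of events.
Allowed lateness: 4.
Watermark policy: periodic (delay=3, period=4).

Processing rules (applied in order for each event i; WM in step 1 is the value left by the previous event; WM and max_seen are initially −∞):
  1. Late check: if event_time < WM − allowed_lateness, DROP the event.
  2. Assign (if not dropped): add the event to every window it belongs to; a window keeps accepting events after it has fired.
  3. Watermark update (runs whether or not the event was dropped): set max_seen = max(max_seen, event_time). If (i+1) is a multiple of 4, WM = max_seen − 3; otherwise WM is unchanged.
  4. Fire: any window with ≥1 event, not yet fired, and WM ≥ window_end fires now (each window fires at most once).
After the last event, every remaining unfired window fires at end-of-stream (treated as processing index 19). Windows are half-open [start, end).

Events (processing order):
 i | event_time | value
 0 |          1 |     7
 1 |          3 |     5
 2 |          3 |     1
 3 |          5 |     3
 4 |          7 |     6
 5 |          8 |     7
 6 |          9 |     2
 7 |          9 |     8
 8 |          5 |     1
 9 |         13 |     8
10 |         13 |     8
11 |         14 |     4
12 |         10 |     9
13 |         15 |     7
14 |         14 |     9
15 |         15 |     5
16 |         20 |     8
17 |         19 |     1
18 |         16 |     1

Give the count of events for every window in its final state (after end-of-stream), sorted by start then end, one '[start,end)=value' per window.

[1,3)=1 [3,5)=2 [5,7)=2 [7,12)=5 [13,18)=7 [19,22)=2

i=0 t=1 v=7: → [1,3); WM=−∞
i=1 t=3 v=5: → [3,5); WM=−∞
i=2 t=3 v=1: → [3,5); WM=−∞
i=3 t=5 v=3: → [5,7); WM=2
i=4 t=7 v=6: → [7,9); WM=2
i=5 t=8 v=7: → [7,10); WM=2
i=6 t=9 v=2: → [7,11); WM=2
i=7 t=9 v=8: → [7,11); WM=6
i=8 t=5 v=1: → [5,7); WM=6
i=9 t=13 v=8: → [13,15); WM=6
i=10 t=13 v=8: → [13,15); WM=6
i=11 t=14 v=4: → [13,16); WM=11
i=12 t=10 v=9: → [7,12); WM=11
i=13 t=15 v=7: → [13,17); WM=11
i=14 t=14 v=9: → [13,17); WM=11
i=15 t=15 v=5: → [13,17); WM=12
i=16 t=20 v=8: → [20,22); WM=12
i=17 t=19 v=1: → [19,22); WM=12
i=18 t=16 v=1: → [13,18); WM=12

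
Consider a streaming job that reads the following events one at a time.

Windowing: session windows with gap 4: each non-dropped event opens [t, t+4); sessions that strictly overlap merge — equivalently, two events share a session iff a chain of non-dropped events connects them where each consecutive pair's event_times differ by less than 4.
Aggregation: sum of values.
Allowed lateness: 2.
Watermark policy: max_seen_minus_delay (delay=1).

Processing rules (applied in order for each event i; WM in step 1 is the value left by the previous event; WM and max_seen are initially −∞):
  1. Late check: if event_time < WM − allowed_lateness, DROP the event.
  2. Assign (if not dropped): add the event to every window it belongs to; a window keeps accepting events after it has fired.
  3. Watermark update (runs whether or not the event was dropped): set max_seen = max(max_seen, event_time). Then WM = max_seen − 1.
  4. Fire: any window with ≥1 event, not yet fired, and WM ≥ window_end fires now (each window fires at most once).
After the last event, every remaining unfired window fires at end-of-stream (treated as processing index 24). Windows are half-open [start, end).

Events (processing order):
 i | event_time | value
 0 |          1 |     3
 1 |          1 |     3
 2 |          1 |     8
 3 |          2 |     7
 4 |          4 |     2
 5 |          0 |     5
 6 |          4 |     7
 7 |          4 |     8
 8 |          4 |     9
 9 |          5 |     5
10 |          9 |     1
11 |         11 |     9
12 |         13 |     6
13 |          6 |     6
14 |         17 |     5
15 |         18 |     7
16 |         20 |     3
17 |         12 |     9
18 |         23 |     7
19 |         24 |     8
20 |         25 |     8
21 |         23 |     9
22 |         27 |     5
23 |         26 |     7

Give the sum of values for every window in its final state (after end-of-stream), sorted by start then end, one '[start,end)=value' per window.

i=0 t=1 v=3: → [1,5); WM=0
i=1 t=1 v=3: → [1,5); WM=0
i=2 t=1 v=8: → [1,5); WM=0
i=3 t=2 v=7: → [1,6); WM=1
i=4 t=4 v=2: → [1,8); WM=3
i=5 t=0 v=5: DROP (t<3-2); WM=3
i=6 t=4 v=7: → [1,8); WM=3
i=7 t=4 v=8: → [1,8); WM=3
i=8 t=4 v=9: → [1,8); WM=3
i=9 t=5 v=5: → [1,9); WM=4
i=10 t=9 v=1: → [9,13); WM=8
i=11 t=11 v=9: → [9,15); WM=10
i=12 t=13 v=6: → [9,17); WM=12
i=13 t=6 v=6: DROP (t<12-2); WM=12
i=14 t=17 v=5: → [17,21); WM=16
i=15 t=18 v=7: → [17,22); WM=17
i=16 t=20 v=3: → [17,24); WM=19
i=17 t=12 v=9: DROP (t<19-2); WM=19
i=18 t=23 v=7: → [17,27); WM=22
i=19 t=24 v=8: → [17,28); WM=23
i=20 t=25 v=8: → [17,29); WM=24
i=21 t=23 v=9: → [17,29); WM=24
i=22 t=27 v=5: → [17,31); WM=26
i=23 t=26 v=7: → [17,31); WM=26

[1,9)=52 [9,17)=16 [17,31)=59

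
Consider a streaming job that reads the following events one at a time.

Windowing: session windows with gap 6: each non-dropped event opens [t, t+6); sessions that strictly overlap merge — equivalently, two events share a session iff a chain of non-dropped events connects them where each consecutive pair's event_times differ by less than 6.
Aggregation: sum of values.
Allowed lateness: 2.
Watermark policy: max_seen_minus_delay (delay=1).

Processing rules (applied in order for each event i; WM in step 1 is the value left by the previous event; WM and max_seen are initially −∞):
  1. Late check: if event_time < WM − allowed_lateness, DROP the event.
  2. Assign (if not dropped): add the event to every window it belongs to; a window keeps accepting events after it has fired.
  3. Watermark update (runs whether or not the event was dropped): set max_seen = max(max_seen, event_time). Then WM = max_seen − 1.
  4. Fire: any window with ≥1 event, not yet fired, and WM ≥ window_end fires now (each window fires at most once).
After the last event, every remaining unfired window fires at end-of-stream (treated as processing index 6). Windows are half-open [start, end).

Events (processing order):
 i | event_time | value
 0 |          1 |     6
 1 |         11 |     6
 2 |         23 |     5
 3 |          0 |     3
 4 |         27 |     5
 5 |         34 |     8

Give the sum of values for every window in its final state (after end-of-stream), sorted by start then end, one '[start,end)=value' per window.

[1,7)=6 [11,17)=6 [23,33)=10 [34,40)=8

i=0 t=1 v=6: → [1,7); WM=0
i=1 t=11 v=6: → [11,17); WM=10
i=2 t=23 v=5: → [23,29); WM=22
i=3 t=0 v=3: DROP (t<22-2); WM=22
i=4 t=27 v=5: → [23,33); WM=26
i=5 t=34 v=8: → [34,40); WM=33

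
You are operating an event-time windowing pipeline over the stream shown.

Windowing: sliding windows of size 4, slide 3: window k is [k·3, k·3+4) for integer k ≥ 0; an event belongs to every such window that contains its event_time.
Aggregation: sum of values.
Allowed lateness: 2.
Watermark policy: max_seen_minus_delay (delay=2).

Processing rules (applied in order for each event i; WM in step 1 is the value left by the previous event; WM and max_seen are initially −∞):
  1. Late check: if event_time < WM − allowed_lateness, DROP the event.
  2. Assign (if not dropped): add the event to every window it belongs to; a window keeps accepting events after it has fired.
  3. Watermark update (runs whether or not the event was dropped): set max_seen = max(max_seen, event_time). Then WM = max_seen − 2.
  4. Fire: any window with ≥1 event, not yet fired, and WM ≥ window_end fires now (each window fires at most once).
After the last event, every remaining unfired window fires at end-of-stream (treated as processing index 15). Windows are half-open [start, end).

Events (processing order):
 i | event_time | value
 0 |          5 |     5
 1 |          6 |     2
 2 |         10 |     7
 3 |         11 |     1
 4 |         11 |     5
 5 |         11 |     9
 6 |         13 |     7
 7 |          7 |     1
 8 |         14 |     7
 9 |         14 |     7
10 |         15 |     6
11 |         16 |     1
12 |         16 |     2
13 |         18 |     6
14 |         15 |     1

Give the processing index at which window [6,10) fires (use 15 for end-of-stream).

i=0 t=5 v=5: → [3,7); WM=3
i=1 t=6 v=2: → [6,10),[3,7); WM=4
i=2 t=10 v=7: → [9,13); WM=8; [3,7) fires=7
i=3 t=11 v=1: → [9,13); WM=9
i=4 t=11 v=5: → [9,13); WM=9
i=5 t=11 v=9: → [9,13); WM=9
i=6 t=13 v=7: → [12,16); WM=11; [6,10) fires=2
i=7 t=7 v=1: DROP (t<11-2); WM=11
i=8 t=14 v=7: → [12,16); WM=12
i=9 t=14 v=7: → [12,16); WM=12
i=10 t=15 v=6: → [15,19),[12,16); WM=13; [9,13) fires=22
i=11 t=16 v=1: → [15,19); WM=14
i=12 t=16 v=2: → [15,19); WM=14
i=13 t=18 v=6: → [18,22),[15,19); WM=16; [12,16) fires=27
i=14 t=15 v=1: → [15,19),[12,16); WM=16

6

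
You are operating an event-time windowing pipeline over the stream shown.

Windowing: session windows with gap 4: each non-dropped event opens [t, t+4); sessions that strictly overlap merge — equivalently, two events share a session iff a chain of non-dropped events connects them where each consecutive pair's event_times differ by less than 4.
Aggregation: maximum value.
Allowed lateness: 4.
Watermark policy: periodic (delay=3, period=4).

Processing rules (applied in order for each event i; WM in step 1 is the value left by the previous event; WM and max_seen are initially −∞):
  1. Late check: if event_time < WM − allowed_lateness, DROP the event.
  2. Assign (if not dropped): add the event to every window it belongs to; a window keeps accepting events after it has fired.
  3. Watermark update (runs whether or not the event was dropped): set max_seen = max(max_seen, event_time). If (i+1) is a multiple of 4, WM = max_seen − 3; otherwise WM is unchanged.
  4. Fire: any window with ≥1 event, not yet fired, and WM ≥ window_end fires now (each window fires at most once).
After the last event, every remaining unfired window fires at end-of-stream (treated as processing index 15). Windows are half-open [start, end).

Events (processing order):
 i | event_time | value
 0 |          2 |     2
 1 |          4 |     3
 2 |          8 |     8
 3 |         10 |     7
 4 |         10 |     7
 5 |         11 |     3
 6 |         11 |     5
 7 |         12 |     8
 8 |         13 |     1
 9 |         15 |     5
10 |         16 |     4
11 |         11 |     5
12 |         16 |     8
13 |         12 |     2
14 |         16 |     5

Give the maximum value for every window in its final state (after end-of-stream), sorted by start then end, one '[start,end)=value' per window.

i=0 t=2 v=2: → [2,6); WM=−∞
i=1 t=4 v=3: → [2,8); WM=−∞
i=2 t=8 v=8: → [8,12); WM=−∞
i=3 t=10 v=7: → [8,14); WM=7
i=4 t=10 v=7: → [8,14); WM=7
i=5 t=11 v=3: → [8,15); WM=7
i=6 t=11 v=5: → [8,15); WM=7
i=7 t=12 v=8: → [8,16); WM=9
i=8 t=13 v=1: → [8,17); WM=9
i=9 t=15 v=5: → [8,19); WM=9
i=10 t=16 v=4: → [8,20); WM=9
i=11 t=11 v=5: → [8,20); WM=13
i=12 t=16 v=8: → [8,20); WM=13
i=13 t=12 v=2: → [8,20); WM=13
i=14 t=16 v=5: → [8,20); WM=13

[2,8)=3 [8,20)=8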